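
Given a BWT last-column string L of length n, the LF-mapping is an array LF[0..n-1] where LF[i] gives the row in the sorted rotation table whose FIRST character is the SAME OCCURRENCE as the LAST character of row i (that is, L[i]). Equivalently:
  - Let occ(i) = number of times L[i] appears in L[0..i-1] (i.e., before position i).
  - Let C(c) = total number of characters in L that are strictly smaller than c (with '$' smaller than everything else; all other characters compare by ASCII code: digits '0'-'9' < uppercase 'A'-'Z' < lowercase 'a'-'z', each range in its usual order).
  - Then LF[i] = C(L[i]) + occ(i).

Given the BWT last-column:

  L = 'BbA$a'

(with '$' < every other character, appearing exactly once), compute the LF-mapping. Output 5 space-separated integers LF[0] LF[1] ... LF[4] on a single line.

Answer: 2 4 1 0 3

Derivation:
Char counts: '$':1, 'A':1, 'B':1, 'a':1, 'b':1
C (first-col start): C('$')=0, C('A')=1, C('B')=2, C('a')=3, C('b')=4
L[0]='B': occ=0, LF[0]=C('B')+0=2+0=2
L[1]='b': occ=0, LF[1]=C('b')+0=4+0=4
L[2]='A': occ=0, LF[2]=C('A')+0=1+0=1
L[3]='$': occ=0, LF[3]=C('$')+0=0+0=0
L[4]='a': occ=0, LF[4]=C('a')+0=3+0=3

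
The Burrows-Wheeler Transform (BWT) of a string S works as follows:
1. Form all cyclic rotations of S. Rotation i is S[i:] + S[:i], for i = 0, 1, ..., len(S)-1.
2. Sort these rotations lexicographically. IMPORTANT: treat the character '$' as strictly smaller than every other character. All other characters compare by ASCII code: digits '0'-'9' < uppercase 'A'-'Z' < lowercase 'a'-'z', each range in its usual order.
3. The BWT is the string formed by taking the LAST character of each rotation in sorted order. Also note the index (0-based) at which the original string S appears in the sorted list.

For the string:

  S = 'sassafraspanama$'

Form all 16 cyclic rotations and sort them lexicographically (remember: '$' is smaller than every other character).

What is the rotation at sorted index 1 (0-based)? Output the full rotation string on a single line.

Answer: a$sassafraspanam

Derivation:
All 16 rotations (rotation i = S[i:]+S[:i]):
  rot[0] = sassafraspanama$
  rot[1] = assafraspanama$s
  rot[2] = ssafraspanama$sa
  rot[3] = safraspanama$sas
  rot[4] = afraspanama$sass
  rot[5] = fraspanama$sassa
  rot[6] = raspanama$sassaf
  rot[7] = aspanama$sassafr
  rot[8] = spanama$sassafra
  rot[9] = panama$sassafras
  rot[10] = anama$sassafrasp
  rot[11] = nama$sassafraspa
  rot[12] = ama$sassafraspan
  rot[13] = ma$sassafraspana
  rot[14] = a$sassafraspanam
  rot[15] = $sassafraspanama
Sorted (with $ < everything):
  sorted[0] = $sassafraspanama
  sorted[1] = a$sassafraspanam
  sorted[2] = afraspanama$sass
  sorted[3] = ama$sassafraspan
  sorted[4] = anama$sassafrasp
  sorted[5] = aspanama$sassafr
  sorted[6] = assafraspanama$s
  sorted[7] = fraspanama$sassa
  sorted[8] = ma$sassafraspana
  sorted[9] = nama$sassafraspa
  sorted[10] = panama$sassafras
  sorted[11] = raspanama$sassaf
  sorted[12] = safraspanama$sas
  sorted[13] = sassafraspanama$
  sorted[14] = spanama$sassafra
  sorted[15] = ssafraspanama$sa
sorted[1] = a$sassafraspanam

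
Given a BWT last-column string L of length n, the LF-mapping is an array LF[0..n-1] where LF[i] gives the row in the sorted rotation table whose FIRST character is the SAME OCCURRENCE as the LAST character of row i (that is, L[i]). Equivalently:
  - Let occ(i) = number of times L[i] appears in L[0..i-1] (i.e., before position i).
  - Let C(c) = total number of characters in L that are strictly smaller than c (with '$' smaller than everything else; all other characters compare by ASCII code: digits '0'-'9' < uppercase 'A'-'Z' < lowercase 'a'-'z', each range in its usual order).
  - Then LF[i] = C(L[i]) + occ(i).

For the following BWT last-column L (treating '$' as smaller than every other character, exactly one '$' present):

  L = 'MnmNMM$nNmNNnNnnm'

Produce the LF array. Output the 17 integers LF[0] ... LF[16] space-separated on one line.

Char counts: '$':1, 'M':3, 'N':5, 'm':3, 'n':5
C (first-col start): C('$')=0, C('M')=1, C('N')=4, C('m')=9, C('n')=12
L[0]='M': occ=0, LF[0]=C('M')+0=1+0=1
L[1]='n': occ=0, LF[1]=C('n')+0=12+0=12
L[2]='m': occ=0, LF[2]=C('m')+0=9+0=9
L[3]='N': occ=0, LF[3]=C('N')+0=4+0=4
L[4]='M': occ=1, LF[4]=C('M')+1=1+1=2
L[5]='M': occ=2, LF[5]=C('M')+2=1+2=3
L[6]='$': occ=0, LF[6]=C('$')+0=0+0=0
L[7]='n': occ=1, LF[7]=C('n')+1=12+1=13
L[8]='N': occ=1, LF[8]=C('N')+1=4+1=5
L[9]='m': occ=1, LF[9]=C('m')+1=9+1=10
L[10]='N': occ=2, LF[10]=C('N')+2=4+2=6
L[11]='N': occ=3, LF[11]=C('N')+3=4+3=7
L[12]='n': occ=2, LF[12]=C('n')+2=12+2=14
L[13]='N': occ=4, LF[13]=C('N')+4=4+4=8
L[14]='n': occ=3, LF[14]=C('n')+3=12+3=15
L[15]='n': occ=4, LF[15]=C('n')+4=12+4=16
L[16]='m': occ=2, LF[16]=C('m')+2=9+2=11

Answer: 1 12 9 4 2 3 0 13 5 10 6 7 14 8 15 16 11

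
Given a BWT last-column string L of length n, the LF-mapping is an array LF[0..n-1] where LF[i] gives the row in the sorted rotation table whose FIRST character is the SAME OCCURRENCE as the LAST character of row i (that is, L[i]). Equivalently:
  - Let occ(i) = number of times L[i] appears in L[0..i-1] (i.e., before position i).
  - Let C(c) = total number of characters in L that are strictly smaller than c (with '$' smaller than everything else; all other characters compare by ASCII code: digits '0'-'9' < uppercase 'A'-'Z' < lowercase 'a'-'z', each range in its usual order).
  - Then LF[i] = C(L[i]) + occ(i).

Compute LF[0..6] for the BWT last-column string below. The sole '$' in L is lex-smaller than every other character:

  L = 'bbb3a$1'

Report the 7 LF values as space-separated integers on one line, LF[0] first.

Char counts: '$':1, '1':1, '3':1, 'a':1, 'b':3
C (first-col start): C('$')=0, C('1')=1, C('3')=2, C('a')=3, C('b')=4
L[0]='b': occ=0, LF[0]=C('b')+0=4+0=4
L[1]='b': occ=1, LF[1]=C('b')+1=4+1=5
L[2]='b': occ=2, LF[2]=C('b')+2=4+2=6
L[3]='3': occ=0, LF[3]=C('3')+0=2+0=2
L[4]='a': occ=0, LF[4]=C('a')+0=3+0=3
L[5]='$': occ=0, LF[5]=C('$')+0=0+0=0
L[6]='1': occ=0, LF[6]=C('1')+0=1+0=1

Answer: 4 5 6 2 3 0 1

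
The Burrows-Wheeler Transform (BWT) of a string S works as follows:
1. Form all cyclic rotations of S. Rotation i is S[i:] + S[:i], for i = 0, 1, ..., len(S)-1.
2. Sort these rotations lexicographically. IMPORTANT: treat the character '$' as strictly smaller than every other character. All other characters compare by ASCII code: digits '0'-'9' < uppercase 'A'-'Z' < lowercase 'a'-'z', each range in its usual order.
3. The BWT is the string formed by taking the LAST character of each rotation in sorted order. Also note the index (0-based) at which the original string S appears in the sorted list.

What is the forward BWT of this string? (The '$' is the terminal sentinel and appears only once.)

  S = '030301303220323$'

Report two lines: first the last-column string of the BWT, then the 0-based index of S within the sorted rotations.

Answer: 333$320233200100
3

Derivation:
All 16 rotations (rotation i = S[i:]+S[:i]):
  rot[0] = 030301303220323$
  rot[1] = 30301303220323$0
  rot[2] = 0301303220323$03
  rot[3] = 301303220323$030
  rot[4] = 01303220323$0303
  rot[5] = 1303220323$03030
  rot[6] = 303220323$030301
  rot[7] = 03220323$0303013
  rot[8] = 3220323$03030130
  rot[9] = 220323$030301303
  rot[10] = 20323$0303013032
  rot[11] = 0323$03030130322
  rot[12] = 323$030301303220
  rot[13] = 23$0303013032203
  rot[14] = 3$03030130322032
  rot[15] = $030301303220323
Sorted (with $ < everything):
  sorted[0] = $030301303220323  (last char: '3')
  sorted[1] = 01303220323$0303  (last char: '3')
  sorted[2] = 0301303220323$03  (last char: '3')
  sorted[3] = 030301303220323$  (last char: '$')
  sorted[4] = 03220323$0303013  (last char: '3')
  sorted[5] = 0323$03030130322  (last char: '2')
  sorted[6] = 1303220323$03030  (last char: '0')
  sorted[7] = 20323$0303013032  (last char: '2')
  sorted[8] = 220323$030301303  (last char: '3')
  sorted[9] = 23$0303013032203  (last char: '3')
  sorted[10] = 3$03030130322032  (last char: '2')
  sorted[11] = 301303220323$030  (last char: '0')
  sorted[12] = 30301303220323$0  (last char: '0')
  sorted[13] = 303220323$030301  (last char: '1')
  sorted[14] = 3220323$03030130  (last char: '0')
  sorted[15] = 323$030301303220  (last char: '0')
Last column: 333$320233200100
Original string S is at sorted index 3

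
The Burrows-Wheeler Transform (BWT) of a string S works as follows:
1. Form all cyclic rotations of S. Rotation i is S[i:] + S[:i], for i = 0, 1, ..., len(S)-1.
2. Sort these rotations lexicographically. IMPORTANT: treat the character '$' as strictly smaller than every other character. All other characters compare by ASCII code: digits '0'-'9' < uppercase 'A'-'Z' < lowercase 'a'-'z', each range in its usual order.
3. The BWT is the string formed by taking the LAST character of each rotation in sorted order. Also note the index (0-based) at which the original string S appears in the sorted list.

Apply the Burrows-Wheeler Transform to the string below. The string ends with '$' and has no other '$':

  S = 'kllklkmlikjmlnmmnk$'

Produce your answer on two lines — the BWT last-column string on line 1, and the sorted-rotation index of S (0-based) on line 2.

Answer: klknil$lmlkkmkjnmml
6

Derivation:
All 19 rotations (rotation i = S[i:]+S[:i]):
  rot[0] = kllklkmlikjmlnmmnk$
  rot[1] = llklkmlikjmlnmmnk$k
  rot[2] = lklkmlikjmlnmmnk$kl
  rot[3] = klkmlikjmlnmmnk$kll
  rot[4] = lkmlikjmlnmmnk$kllk
  rot[5] = kmlikjmlnmmnk$kllkl
  rot[6] = mlikjmlnmmnk$kllklk
  rot[7] = likjmlnmmnk$kllklkm
  rot[8] = ikjmlnmmnk$kllklkml
  rot[9] = kjmlnmmnk$kllklkmli
  rot[10] = jmlnmmnk$kllklkmlik
  rot[11] = mlnmmnk$kllklkmlikj
  rot[12] = lnmmnk$kllklkmlikjm
  rot[13] = nmmnk$kllklkmlikjml
  rot[14] = mmnk$kllklkmlikjmln
  rot[15] = mnk$kllklkmlikjmlnm
  rot[16] = nk$kllklkmlikjmlnmm
  rot[17] = k$kllklkmlikjmlnmmn
  rot[18] = $kllklkmlikjmlnmmnk
Sorted (with $ < everything):
  sorted[0] = $kllklkmlikjmlnmmnk  (last char: 'k')
  sorted[1] = ikjmlnmmnk$kllklkml  (last char: 'l')
  sorted[2] = jmlnmmnk$kllklkmlik  (last char: 'k')
  sorted[3] = k$kllklkmlikjmlnmmn  (last char: 'n')
  sorted[4] = kjmlnmmnk$kllklkmli  (last char: 'i')
  sorted[5] = klkmlikjmlnmmnk$kll  (last char: 'l')
  sorted[6] = kllklkmlikjmlnmmnk$  (last char: '$')
  sorted[7] = kmlikjmlnmmnk$kllkl  (last char: 'l')
  sorted[8] = likjmlnmmnk$kllklkm  (last char: 'm')
  sorted[9] = lklkmlikjmlnmmnk$kl  (last char: 'l')
  sorted[10] = lkmlikjmlnmmnk$kllk  (last char: 'k')
  sorted[11] = llklkmlikjmlnmmnk$k  (last char: 'k')
  sorted[12] = lnmmnk$kllklkmlikjm  (last char: 'm')
  sorted[13] = mlikjmlnmmnk$kllklk  (last char: 'k')
  sorted[14] = mlnmmnk$kllklkmlikj  (last char: 'j')
  sorted[15] = mmnk$kllklkmlikjmln  (last char: 'n')
  sorted[16] = mnk$kllklkmlikjmlnm  (last char: 'm')
  sorted[17] = nk$kllklkmlikjmlnmm  (last char: 'm')
  sorted[18] = nmmnk$kllklkmlikjml  (last char: 'l')
Last column: klknil$lmlkkmkjnmml
Original string S is at sorted index 6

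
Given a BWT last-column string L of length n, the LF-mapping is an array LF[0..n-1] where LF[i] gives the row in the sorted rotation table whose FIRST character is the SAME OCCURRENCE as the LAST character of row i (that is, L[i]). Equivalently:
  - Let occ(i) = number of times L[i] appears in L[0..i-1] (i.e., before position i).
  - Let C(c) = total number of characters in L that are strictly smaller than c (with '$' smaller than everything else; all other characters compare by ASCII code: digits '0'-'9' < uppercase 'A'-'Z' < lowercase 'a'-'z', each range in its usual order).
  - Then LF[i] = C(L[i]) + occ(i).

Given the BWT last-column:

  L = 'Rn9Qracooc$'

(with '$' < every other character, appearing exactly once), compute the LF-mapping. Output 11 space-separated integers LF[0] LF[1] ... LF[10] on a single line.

Char counts: '$':1, '9':1, 'Q':1, 'R':1, 'a':1, 'c':2, 'n':1, 'o':2, 'r':1
C (first-col start): C('$')=0, C('9')=1, C('Q')=2, C('R')=3, C('a')=4, C('c')=5, C('n')=7, C('o')=8, C('r')=10
L[0]='R': occ=0, LF[0]=C('R')+0=3+0=3
L[1]='n': occ=0, LF[1]=C('n')+0=7+0=7
L[2]='9': occ=0, LF[2]=C('9')+0=1+0=1
L[3]='Q': occ=0, LF[3]=C('Q')+0=2+0=2
L[4]='r': occ=0, LF[4]=C('r')+0=10+0=10
L[5]='a': occ=0, LF[5]=C('a')+0=4+0=4
L[6]='c': occ=0, LF[6]=C('c')+0=5+0=5
L[7]='o': occ=0, LF[7]=C('o')+0=8+0=8
L[8]='o': occ=1, LF[8]=C('o')+1=8+1=9
L[9]='c': occ=1, LF[9]=C('c')+1=5+1=6
L[10]='$': occ=0, LF[10]=C('$')+0=0+0=0

Answer: 3 7 1 2 10 4 5 8 9 6 0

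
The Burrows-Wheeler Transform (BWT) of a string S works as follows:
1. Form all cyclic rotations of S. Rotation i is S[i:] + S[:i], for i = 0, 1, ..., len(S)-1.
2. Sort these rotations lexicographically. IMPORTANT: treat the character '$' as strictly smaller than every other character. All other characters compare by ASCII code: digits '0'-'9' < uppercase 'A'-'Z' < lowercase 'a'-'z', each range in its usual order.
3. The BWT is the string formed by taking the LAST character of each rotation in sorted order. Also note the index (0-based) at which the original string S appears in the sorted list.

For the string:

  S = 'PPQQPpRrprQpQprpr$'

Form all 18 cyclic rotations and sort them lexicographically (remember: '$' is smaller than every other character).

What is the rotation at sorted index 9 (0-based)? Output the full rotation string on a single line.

All 18 rotations (rotation i = S[i:]+S[:i]):
  rot[0] = PPQQPpRrprQpQprpr$
  rot[1] = PQQPpRrprQpQprpr$P
  rot[2] = QQPpRrprQpQprpr$PP
  rot[3] = QPpRrprQpQprpr$PPQ
  rot[4] = PpRrprQpQprpr$PPQQ
  rot[5] = pRrprQpQprpr$PPQQP
  rot[6] = RrprQpQprpr$PPQQPp
  rot[7] = rprQpQprpr$PPQQPpR
  rot[8] = prQpQprpr$PPQQPpRr
  rot[9] = rQpQprpr$PPQQPpRrp
  rot[10] = QpQprpr$PPQQPpRrpr
  rot[11] = pQprpr$PPQQPpRrprQ
  rot[12] = Qprpr$PPQQPpRrprQp
  rot[13] = prpr$PPQQPpRrprQpQ
  rot[14] = rpr$PPQQPpRrprQpQp
  rot[15] = pr$PPQQPpRrprQpQpr
  rot[16] = r$PPQQPpRrprQpQprp
  rot[17] = $PPQQPpRrprQpQprpr
Sorted (with $ < everything):
  sorted[0] = $PPQQPpRrprQpQprpr
  sorted[1] = PPQQPpRrprQpQprpr$
  sorted[2] = PQQPpRrprQpQprpr$P
  sorted[3] = PpRrprQpQprpr$PPQQ
  sorted[4] = QPpRrprQpQprpr$PPQ
  sorted[5] = QQPpRrprQpQprpr$PP
  sorted[6] = QpQprpr$PPQQPpRrpr
  sorted[7] = Qprpr$PPQQPpRrprQp
  sorted[8] = RrprQpQprpr$PPQQPp
  sorted[9] = pQprpr$PPQQPpRrprQ
  sorted[10] = pRrprQpQprpr$PPQQP
  sorted[11] = pr$PPQQPpRrprQpQpr
  sorted[12] = prQpQprpr$PPQQPpRr
  sorted[13] = prpr$PPQQPpRrprQpQ
  sorted[14] = r$PPQQPpRrprQpQprp
  sorted[15] = rQpQprpr$PPQQPpRrp
  sorted[16] = rpr$PPQQPpRrprQpQp
  sorted[17] = rprQpQprpr$PPQQPpR
sorted[9] = pQprpr$PPQQPpRrprQ

Answer: pQprpr$PPQQPpRrprQ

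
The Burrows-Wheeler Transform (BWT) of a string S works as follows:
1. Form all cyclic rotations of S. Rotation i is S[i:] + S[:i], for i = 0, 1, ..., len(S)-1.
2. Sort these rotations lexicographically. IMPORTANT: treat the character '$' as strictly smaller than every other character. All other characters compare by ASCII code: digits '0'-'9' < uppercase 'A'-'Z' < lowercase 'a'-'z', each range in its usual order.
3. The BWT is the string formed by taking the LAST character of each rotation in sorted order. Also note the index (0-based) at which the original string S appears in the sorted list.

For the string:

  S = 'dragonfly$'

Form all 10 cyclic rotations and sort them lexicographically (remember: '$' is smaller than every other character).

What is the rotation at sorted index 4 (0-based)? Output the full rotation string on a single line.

Answer: gonfly$dra

Derivation:
All 10 rotations (rotation i = S[i:]+S[:i]):
  rot[0] = dragonfly$
  rot[1] = ragonfly$d
  rot[2] = agonfly$dr
  rot[3] = gonfly$dra
  rot[4] = onfly$drag
  rot[5] = nfly$drago
  rot[6] = fly$dragon
  rot[7] = ly$dragonf
  rot[8] = y$dragonfl
  rot[9] = $dragonfly
Sorted (with $ < everything):
  sorted[0] = $dragonfly
  sorted[1] = agonfly$dr
  sorted[2] = dragonfly$
  sorted[3] = fly$dragon
  sorted[4] = gonfly$dra
  sorted[5] = ly$dragonf
  sorted[6] = nfly$drago
  sorted[7] = onfly$drag
  sorted[8] = ragonfly$d
  sorted[9] = y$dragonfl
sorted[4] = gonfly$dra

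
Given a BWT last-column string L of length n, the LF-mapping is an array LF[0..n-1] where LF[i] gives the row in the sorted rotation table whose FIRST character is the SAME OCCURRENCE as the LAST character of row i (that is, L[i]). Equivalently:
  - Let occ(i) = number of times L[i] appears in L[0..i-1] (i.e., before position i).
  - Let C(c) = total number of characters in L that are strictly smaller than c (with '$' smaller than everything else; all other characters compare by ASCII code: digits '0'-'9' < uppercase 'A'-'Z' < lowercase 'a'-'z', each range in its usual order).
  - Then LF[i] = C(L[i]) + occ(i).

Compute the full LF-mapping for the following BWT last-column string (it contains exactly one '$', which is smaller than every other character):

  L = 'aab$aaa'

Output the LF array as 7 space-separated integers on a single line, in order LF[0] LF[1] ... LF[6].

Char counts: '$':1, 'a':5, 'b':1
C (first-col start): C('$')=0, C('a')=1, C('b')=6
L[0]='a': occ=0, LF[0]=C('a')+0=1+0=1
L[1]='a': occ=1, LF[1]=C('a')+1=1+1=2
L[2]='b': occ=0, LF[2]=C('b')+0=6+0=6
L[3]='$': occ=0, LF[3]=C('$')+0=0+0=0
L[4]='a': occ=2, LF[4]=C('a')+2=1+2=3
L[5]='a': occ=3, LF[5]=C('a')+3=1+3=4
L[6]='a': occ=4, LF[6]=C('a')+4=1+4=5

Answer: 1 2 6 0 3 4 5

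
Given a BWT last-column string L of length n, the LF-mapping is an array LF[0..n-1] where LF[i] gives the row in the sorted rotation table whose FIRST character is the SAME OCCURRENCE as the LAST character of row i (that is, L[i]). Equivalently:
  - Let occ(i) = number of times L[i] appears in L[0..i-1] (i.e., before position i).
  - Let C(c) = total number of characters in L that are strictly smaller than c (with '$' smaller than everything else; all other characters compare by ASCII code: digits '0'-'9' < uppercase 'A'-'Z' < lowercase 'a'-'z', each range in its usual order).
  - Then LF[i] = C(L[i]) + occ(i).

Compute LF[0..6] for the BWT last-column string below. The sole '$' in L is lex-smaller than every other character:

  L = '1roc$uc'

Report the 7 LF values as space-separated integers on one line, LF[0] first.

Char counts: '$':1, '1':1, 'c':2, 'o':1, 'r':1, 'u':1
C (first-col start): C('$')=0, C('1')=1, C('c')=2, C('o')=4, C('r')=5, C('u')=6
L[0]='1': occ=0, LF[0]=C('1')+0=1+0=1
L[1]='r': occ=0, LF[1]=C('r')+0=5+0=5
L[2]='o': occ=0, LF[2]=C('o')+0=4+0=4
L[3]='c': occ=0, LF[3]=C('c')+0=2+0=2
L[4]='$': occ=0, LF[4]=C('$')+0=0+0=0
L[5]='u': occ=0, LF[5]=C('u')+0=6+0=6
L[6]='c': occ=1, LF[6]=C('c')+1=2+1=3

Answer: 1 5 4 2 0 6 3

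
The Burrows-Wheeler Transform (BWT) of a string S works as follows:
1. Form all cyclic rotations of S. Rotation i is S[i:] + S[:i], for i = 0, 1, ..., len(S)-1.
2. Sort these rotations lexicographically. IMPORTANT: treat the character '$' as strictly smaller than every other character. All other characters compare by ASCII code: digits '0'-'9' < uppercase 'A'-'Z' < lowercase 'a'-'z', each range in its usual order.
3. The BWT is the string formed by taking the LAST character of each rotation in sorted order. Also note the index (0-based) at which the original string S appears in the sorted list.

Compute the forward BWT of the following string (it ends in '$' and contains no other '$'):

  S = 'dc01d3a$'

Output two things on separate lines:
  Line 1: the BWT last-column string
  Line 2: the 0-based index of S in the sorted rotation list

Answer: ac0d3d1$
7

Derivation:
All 8 rotations (rotation i = S[i:]+S[:i]):
  rot[0] = dc01d3a$
  rot[1] = c01d3a$d
  rot[2] = 01d3a$dc
  rot[3] = 1d3a$dc0
  rot[4] = d3a$dc01
  rot[5] = 3a$dc01d
  rot[6] = a$dc01d3
  rot[7] = $dc01d3a
Sorted (with $ < everything):
  sorted[0] = $dc01d3a  (last char: 'a')
  sorted[1] = 01d3a$dc  (last char: 'c')
  sorted[2] = 1d3a$dc0  (last char: '0')
  sorted[3] = 3a$dc01d  (last char: 'd')
  sorted[4] = a$dc01d3  (last char: '3')
  sorted[5] = c01d3a$d  (last char: 'd')
  sorted[6] = d3a$dc01  (last char: '1')
  sorted[7] = dc01d3a$  (last char: '$')
Last column: ac0d3d1$
Original string S is at sorted index 7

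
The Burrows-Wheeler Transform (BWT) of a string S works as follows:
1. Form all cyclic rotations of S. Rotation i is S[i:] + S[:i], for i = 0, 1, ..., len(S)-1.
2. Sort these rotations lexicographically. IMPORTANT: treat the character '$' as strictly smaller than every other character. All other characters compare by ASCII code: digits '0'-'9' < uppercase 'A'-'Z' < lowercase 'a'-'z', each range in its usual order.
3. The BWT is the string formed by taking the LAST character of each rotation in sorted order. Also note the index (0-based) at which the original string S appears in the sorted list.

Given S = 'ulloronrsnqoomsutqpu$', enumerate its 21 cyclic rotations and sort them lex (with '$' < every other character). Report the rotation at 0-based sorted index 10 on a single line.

All 21 rotations (rotation i = S[i:]+S[:i]):
  rot[0] = ulloronrsnqoomsutqpu$
  rot[1] = lloronrsnqoomsutqpu$u
  rot[2] = loronrsnqoomsutqpu$ul
  rot[3] = oronrsnqoomsutqpu$ull
  rot[4] = ronrsnqoomsutqpu$ullo
  rot[5] = onrsnqoomsutqpu$ullor
  rot[6] = nrsnqoomsutqpu$ulloro
  rot[7] = rsnqoomsutqpu$ulloron
  rot[8] = snqoomsutqpu$ulloronr
  rot[9] = nqoomsutqpu$ulloronrs
  rot[10] = qoomsutqpu$ulloronrsn
  rot[11] = oomsutqpu$ulloronrsnq
  rot[12] = omsutqpu$ulloronrsnqo
  rot[13] = msutqpu$ulloronrsnqoo
  rot[14] = sutqpu$ulloronrsnqoom
  rot[15] = utqpu$ulloronrsnqooms
  rot[16] = tqpu$ulloronrsnqoomsu
  rot[17] = qpu$ulloronrsnqoomsut
  rot[18] = pu$ulloronrsnqoomsutq
  rot[19] = u$ulloronrsnqoomsutqp
  rot[20] = $ulloronrsnqoomsutqpu
Sorted (with $ < everything):
  sorted[0] = $ulloronrsnqoomsutqpu
  sorted[1] = lloronrsnqoomsutqpu$u
  sorted[2] = loronrsnqoomsutqpu$ul
  sorted[3] = msutqpu$ulloronrsnqoo
  sorted[4] = nqoomsutqpu$ulloronrs
  sorted[5] = nrsnqoomsutqpu$ulloro
  sorted[6] = omsutqpu$ulloronrsnqo
  sorted[7] = onrsnqoomsutqpu$ullor
  sorted[8] = oomsutqpu$ulloronrsnq
  sorted[9] = oronrsnqoomsutqpu$ull
  sorted[10] = pu$ulloronrsnqoomsutq
  sorted[11] = qoomsutqpu$ulloronrsn
  sorted[12] = qpu$ulloronrsnqoomsut
  sorted[13] = ronrsnqoomsutqpu$ullo
  sorted[14] = rsnqoomsutqpu$ulloron
  sorted[15] = snqoomsutqpu$ulloronr
  sorted[16] = sutqpu$ulloronrsnqoom
  sorted[17] = tqpu$ulloronrsnqoomsu
  sorted[18] = u$ulloronrsnqoomsutqp
  sorted[19] = ulloronrsnqoomsutqpu$
  sorted[20] = utqpu$ulloronrsnqooms
sorted[10] = pu$ulloronrsnqoomsutq

Answer: pu$ulloronrsnqoomsutq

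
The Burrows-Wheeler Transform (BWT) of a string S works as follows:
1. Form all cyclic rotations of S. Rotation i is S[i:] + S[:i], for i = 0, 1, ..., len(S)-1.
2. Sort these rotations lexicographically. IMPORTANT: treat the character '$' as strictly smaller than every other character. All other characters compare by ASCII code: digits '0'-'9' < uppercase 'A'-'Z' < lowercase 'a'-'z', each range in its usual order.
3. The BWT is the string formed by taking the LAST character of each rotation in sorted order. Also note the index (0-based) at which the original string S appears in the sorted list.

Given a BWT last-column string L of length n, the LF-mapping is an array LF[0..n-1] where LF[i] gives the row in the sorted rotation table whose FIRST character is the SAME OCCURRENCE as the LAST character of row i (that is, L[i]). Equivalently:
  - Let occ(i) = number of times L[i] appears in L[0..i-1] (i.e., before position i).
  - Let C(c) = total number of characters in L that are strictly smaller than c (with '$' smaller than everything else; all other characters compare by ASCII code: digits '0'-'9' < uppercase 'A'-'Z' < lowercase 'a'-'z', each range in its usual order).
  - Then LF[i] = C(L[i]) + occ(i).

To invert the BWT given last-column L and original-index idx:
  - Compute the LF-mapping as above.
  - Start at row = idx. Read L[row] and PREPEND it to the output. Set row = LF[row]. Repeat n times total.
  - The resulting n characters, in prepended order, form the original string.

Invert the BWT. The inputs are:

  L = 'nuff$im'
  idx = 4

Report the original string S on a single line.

LF mapping: 5 6 1 2 0 3 4
Walk LF starting at row 4, prepending L[row]:
  step 1: row=4, L[4]='$', prepend. Next row=LF[4]=0
  step 2: row=0, L[0]='n', prepend. Next row=LF[0]=5
  step 3: row=5, L[5]='i', prepend. Next row=LF[5]=3
  step 4: row=3, L[3]='f', prepend. Next row=LF[3]=2
  step 5: row=2, L[2]='f', prepend. Next row=LF[2]=1
  step 6: row=1, L[1]='u', prepend. Next row=LF[1]=6
  step 7: row=6, L[6]='m', prepend. Next row=LF[6]=4
Reversed output: muffin$

Answer: muffin$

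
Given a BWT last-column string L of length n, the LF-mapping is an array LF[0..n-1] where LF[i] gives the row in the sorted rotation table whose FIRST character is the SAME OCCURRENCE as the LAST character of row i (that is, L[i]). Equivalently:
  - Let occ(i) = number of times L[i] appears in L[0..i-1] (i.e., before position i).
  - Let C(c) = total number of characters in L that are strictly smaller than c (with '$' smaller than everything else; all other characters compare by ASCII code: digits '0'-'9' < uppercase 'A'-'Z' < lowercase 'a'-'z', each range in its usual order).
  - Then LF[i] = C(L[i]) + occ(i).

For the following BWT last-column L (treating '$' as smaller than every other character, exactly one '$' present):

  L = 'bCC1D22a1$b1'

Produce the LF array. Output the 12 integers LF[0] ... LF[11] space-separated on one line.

Answer: 10 6 7 1 8 4 5 9 2 0 11 3

Derivation:
Char counts: '$':1, '1':3, '2':2, 'C':2, 'D':1, 'a':1, 'b':2
C (first-col start): C('$')=0, C('1')=1, C('2')=4, C('C')=6, C('D')=8, C('a')=9, C('b')=10
L[0]='b': occ=0, LF[0]=C('b')+0=10+0=10
L[1]='C': occ=0, LF[1]=C('C')+0=6+0=6
L[2]='C': occ=1, LF[2]=C('C')+1=6+1=7
L[3]='1': occ=0, LF[3]=C('1')+0=1+0=1
L[4]='D': occ=0, LF[4]=C('D')+0=8+0=8
L[5]='2': occ=0, LF[5]=C('2')+0=4+0=4
L[6]='2': occ=1, LF[6]=C('2')+1=4+1=5
L[7]='a': occ=0, LF[7]=C('a')+0=9+0=9
L[8]='1': occ=1, LF[8]=C('1')+1=1+1=2
L[9]='$': occ=0, LF[9]=C('$')+0=0+0=0
L[10]='b': occ=1, LF[10]=C('b')+1=10+1=11
L[11]='1': occ=2, LF[11]=C('1')+2=1+2=3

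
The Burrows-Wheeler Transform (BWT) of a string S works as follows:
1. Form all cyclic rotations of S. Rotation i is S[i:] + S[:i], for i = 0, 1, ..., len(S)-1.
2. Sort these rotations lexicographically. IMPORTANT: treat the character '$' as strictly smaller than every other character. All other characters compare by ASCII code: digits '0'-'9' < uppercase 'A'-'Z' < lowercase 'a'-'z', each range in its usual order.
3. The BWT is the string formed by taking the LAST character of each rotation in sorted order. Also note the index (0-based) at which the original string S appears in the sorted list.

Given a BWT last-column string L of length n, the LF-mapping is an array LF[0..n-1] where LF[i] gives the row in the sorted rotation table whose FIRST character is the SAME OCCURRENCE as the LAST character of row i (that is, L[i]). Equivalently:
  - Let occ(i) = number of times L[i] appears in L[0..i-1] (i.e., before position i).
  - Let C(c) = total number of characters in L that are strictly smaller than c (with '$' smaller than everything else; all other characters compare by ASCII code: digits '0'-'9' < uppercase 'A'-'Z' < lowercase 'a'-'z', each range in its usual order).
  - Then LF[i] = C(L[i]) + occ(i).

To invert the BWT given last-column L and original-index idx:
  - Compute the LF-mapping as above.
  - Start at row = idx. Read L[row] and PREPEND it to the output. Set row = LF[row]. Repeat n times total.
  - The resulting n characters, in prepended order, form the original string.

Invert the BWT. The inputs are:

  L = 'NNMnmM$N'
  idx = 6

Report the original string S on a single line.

LF mapping: 3 4 1 7 6 2 0 5
Walk LF starting at row 6, prepending L[row]:
  step 1: row=6, L[6]='$', prepend. Next row=LF[6]=0
  step 2: row=0, L[0]='N', prepend. Next row=LF[0]=3
  step 3: row=3, L[3]='n', prepend. Next row=LF[3]=7
  step 4: row=7, L[7]='N', prepend. Next row=LF[7]=5
  step 5: row=5, L[5]='M', prepend. Next row=LF[5]=2
  step 6: row=2, L[2]='M', prepend. Next row=LF[2]=1
  step 7: row=1, L[1]='N', prepend. Next row=LF[1]=4
  step 8: row=4, L[4]='m', prepend. Next row=LF[4]=6
Reversed output: mNMMNnN$

Answer: mNMMNnN$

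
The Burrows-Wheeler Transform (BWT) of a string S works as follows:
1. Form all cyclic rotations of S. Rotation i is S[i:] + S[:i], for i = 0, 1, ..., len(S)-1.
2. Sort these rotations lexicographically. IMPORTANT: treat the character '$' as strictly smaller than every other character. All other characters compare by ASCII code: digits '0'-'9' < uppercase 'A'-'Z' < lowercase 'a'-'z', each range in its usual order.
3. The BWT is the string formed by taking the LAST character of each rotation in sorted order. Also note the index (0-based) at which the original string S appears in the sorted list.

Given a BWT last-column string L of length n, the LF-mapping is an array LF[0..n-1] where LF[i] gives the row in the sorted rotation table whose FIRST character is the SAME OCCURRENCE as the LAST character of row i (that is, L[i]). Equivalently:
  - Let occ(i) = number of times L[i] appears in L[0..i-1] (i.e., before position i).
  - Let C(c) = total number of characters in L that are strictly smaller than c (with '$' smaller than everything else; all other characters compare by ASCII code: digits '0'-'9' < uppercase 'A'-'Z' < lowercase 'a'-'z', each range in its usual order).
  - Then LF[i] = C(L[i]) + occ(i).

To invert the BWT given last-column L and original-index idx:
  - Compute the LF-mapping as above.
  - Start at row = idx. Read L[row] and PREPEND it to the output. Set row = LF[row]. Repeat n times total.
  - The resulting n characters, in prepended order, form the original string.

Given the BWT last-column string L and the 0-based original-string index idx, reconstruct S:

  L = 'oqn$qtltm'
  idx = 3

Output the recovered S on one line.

Answer: nmttqlqo$

Derivation:
LF mapping: 4 5 3 0 6 7 1 8 2
Walk LF starting at row 3, prepending L[row]:
  step 1: row=3, L[3]='$', prepend. Next row=LF[3]=0
  step 2: row=0, L[0]='o', prepend. Next row=LF[0]=4
  step 3: row=4, L[4]='q', prepend. Next row=LF[4]=6
  step 4: row=6, L[6]='l', prepend. Next row=LF[6]=1
  step 5: row=1, L[1]='q', prepend. Next row=LF[1]=5
  step 6: row=5, L[5]='t', prepend. Next row=LF[5]=7
  step 7: row=7, L[7]='t', prepend. Next row=LF[7]=8
  step 8: row=8, L[8]='m', prepend. Next row=LF[8]=2
  step 9: row=2, L[2]='n', prepend. Next row=LF[2]=3
Reversed output: nmttqlqo$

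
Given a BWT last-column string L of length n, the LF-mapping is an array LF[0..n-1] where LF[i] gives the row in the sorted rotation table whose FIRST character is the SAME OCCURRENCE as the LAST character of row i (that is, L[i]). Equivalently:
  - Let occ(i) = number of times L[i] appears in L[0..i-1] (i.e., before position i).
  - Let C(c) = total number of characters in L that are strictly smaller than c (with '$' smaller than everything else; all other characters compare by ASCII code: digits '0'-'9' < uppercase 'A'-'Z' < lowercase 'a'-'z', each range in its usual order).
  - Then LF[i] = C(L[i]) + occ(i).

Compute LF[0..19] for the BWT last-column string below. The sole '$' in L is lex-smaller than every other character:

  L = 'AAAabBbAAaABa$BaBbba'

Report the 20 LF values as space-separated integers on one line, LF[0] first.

Answer: 1 2 3 11 16 7 17 4 5 12 6 8 13 0 9 14 10 18 19 15

Derivation:
Char counts: '$':1, 'A':6, 'B':4, 'a':5, 'b':4
C (first-col start): C('$')=0, C('A')=1, C('B')=7, C('a')=11, C('b')=16
L[0]='A': occ=0, LF[0]=C('A')+0=1+0=1
L[1]='A': occ=1, LF[1]=C('A')+1=1+1=2
L[2]='A': occ=2, LF[2]=C('A')+2=1+2=3
L[3]='a': occ=0, LF[3]=C('a')+0=11+0=11
L[4]='b': occ=0, LF[4]=C('b')+0=16+0=16
L[5]='B': occ=0, LF[5]=C('B')+0=7+0=7
L[6]='b': occ=1, LF[6]=C('b')+1=16+1=17
L[7]='A': occ=3, LF[7]=C('A')+3=1+3=4
L[8]='A': occ=4, LF[8]=C('A')+4=1+4=5
L[9]='a': occ=1, LF[9]=C('a')+1=11+1=12
L[10]='A': occ=5, LF[10]=C('A')+5=1+5=6
L[11]='B': occ=1, LF[11]=C('B')+1=7+1=8
L[12]='a': occ=2, LF[12]=C('a')+2=11+2=13
L[13]='$': occ=0, LF[13]=C('$')+0=0+0=0
L[14]='B': occ=2, LF[14]=C('B')+2=7+2=9
L[15]='a': occ=3, LF[15]=C('a')+3=11+3=14
L[16]='B': occ=3, LF[16]=C('B')+3=7+3=10
L[17]='b': occ=2, LF[17]=C('b')+2=16+2=18
L[18]='b': occ=3, LF[18]=C('b')+3=16+3=19
L[19]='a': occ=4, LF[19]=C('a')+4=11+4=15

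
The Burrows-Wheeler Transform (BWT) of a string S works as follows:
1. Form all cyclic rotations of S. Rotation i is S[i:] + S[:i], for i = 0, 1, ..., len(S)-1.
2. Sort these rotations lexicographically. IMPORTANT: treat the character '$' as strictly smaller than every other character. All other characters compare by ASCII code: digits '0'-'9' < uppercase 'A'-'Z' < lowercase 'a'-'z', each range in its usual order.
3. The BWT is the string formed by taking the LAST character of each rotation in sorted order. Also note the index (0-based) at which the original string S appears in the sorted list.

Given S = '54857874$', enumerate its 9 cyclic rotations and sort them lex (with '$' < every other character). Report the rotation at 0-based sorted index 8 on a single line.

All 9 rotations (rotation i = S[i:]+S[:i]):
  rot[0] = 54857874$
  rot[1] = 4857874$5
  rot[2] = 857874$54
  rot[3] = 57874$548
  rot[4] = 7874$5485
  rot[5] = 874$54857
  rot[6] = 74$548578
  rot[7] = 4$5485787
  rot[8] = $54857874
Sorted (with $ < everything):
  sorted[0] = $54857874
  sorted[1] = 4$5485787
  sorted[2] = 4857874$5
  sorted[3] = 54857874$
  sorted[4] = 57874$548
  sorted[5] = 74$548578
  sorted[6] = 7874$5485
  sorted[7] = 857874$54
  sorted[8] = 874$54857
sorted[8] = 874$54857

Answer: 874$54857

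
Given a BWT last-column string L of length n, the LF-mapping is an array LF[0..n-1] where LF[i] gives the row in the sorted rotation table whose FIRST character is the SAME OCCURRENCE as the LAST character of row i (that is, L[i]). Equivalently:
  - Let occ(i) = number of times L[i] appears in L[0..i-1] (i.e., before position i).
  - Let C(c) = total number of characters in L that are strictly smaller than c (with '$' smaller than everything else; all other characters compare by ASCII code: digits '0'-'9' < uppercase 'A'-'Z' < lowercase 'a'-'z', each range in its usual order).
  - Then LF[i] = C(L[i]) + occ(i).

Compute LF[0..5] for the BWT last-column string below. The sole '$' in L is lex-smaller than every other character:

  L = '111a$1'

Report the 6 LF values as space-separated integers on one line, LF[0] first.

Answer: 1 2 3 5 0 4

Derivation:
Char counts: '$':1, '1':4, 'a':1
C (first-col start): C('$')=0, C('1')=1, C('a')=5
L[0]='1': occ=0, LF[0]=C('1')+0=1+0=1
L[1]='1': occ=1, LF[1]=C('1')+1=1+1=2
L[2]='1': occ=2, LF[2]=C('1')+2=1+2=3
L[3]='a': occ=0, LF[3]=C('a')+0=5+0=5
L[4]='$': occ=0, LF[4]=C('$')+0=0+0=0
L[5]='1': occ=3, LF[5]=C('1')+3=1+3=4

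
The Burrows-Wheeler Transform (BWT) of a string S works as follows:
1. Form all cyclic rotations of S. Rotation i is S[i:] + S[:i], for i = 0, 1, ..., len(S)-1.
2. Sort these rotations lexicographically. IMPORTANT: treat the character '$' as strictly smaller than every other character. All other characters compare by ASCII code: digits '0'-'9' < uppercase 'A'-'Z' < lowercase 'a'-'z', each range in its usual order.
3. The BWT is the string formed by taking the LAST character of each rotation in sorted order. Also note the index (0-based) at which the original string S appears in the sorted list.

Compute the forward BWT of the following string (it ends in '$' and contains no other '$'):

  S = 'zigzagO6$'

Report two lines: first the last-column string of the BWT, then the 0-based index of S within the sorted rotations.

Answer: 6Ogzaizg$
8

Derivation:
All 9 rotations (rotation i = S[i:]+S[:i]):
  rot[0] = zigzagO6$
  rot[1] = igzagO6$z
  rot[2] = gzagO6$zi
  rot[3] = zagO6$zig
  rot[4] = agO6$zigz
  rot[5] = gO6$zigza
  rot[6] = O6$zigzag
  rot[7] = 6$zigzagO
  rot[8] = $zigzagO6
Sorted (with $ < everything):
  sorted[0] = $zigzagO6  (last char: '6')
  sorted[1] = 6$zigzagO  (last char: 'O')
  sorted[2] = O6$zigzag  (last char: 'g')
  sorted[3] = agO6$zigz  (last char: 'z')
  sorted[4] = gO6$zigza  (last char: 'a')
  sorted[5] = gzagO6$zi  (last char: 'i')
  sorted[6] = igzagO6$z  (last char: 'z')
  sorted[7] = zagO6$zig  (last char: 'g')
  sorted[8] = zigzagO6$  (last char: '$')
Last column: 6Ogzaizg$
Original string S is at sorted index 8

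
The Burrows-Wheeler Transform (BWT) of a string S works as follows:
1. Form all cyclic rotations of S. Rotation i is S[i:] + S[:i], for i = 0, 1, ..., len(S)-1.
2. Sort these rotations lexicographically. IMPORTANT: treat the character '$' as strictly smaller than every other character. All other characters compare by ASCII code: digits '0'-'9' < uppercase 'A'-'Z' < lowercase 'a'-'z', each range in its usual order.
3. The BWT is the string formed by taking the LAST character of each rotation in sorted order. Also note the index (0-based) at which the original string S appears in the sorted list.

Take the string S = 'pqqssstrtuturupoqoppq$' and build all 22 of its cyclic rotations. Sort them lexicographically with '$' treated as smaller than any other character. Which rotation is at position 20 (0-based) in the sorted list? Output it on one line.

All 22 rotations (rotation i = S[i:]+S[:i]):
  rot[0] = pqqssstrtuturupoqoppq$
  rot[1] = qqssstrtuturupoqoppq$p
  rot[2] = qssstrtuturupoqoppq$pq
  rot[3] = ssstrtuturupoqoppq$pqq
  rot[4] = sstrtuturupoqoppq$pqqs
  rot[5] = strtuturupoqoppq$pqqss
  rot[6] = trtuturupoqoppq$pqqsss
  rot[7] = rtuturupoqoppq$pqqssst
  rot[8] = tuturupoqoppq$pqqssstr
  rot[9] = uturupoqoppq$pqqssstrt
  rot[10] = turupoqoppq$pqqssstrtu
  rot[11] = urupoqoppq$pqqssstrtut
  rot[12] = rupoqoppq$pqqssstrtutu
  rot[13] = upoqoppq$pqqssstrtutur
  rot[14] = poqoppq$pqqssstrtuturu
  rot[15] = oqoppq$pqqssstrtuturup
  rot[16] = qoppq$pqqssstrtuturupo
  rot[17] = oppq$pqqssstrtuturupoq
  rot[18] = ppq$pqqssstrtuturupoqo
  rot[19] = pq$pqqssstrtuturupoqop
  rot[20] = q$pqqssstrtuturupoqopp
  rot[21] = $pqqssstrtuturupoqoppq
Sorted (with $ < everything):
  sorted[0] = $pqqssstrtuturupoqoppq
  sorted[1] = oppq$pqqssstrtuturupoq
  sorted[2] = oqoppq$pqqssstrtuturup
  sorted[3] = poqoppq$pqqssstrtuturu
  sorted[4] = ppq$pqqssstrtuturupoqo
  sorted[5] = pq$pqqssstrtuturupoqop
  sorted[6] = pqqssstrtuturupoqoppq$
  sorted[7] = q$pqqssstrtuturupoqopp
  sorted[8] = qoppq$pqqssstrtuturupo
  sorted[9] = qqssstrtuturupoqoppq$p
  sorted[10] = qssstrtuturupoqoppq$pq
  sorted[11] = rtuturupoqoppq$pqqssst
  sorted[12] = rupoqoppq$pqqssstrtutu
  sorted[13] = ssstrtuturupoqoppq$pqq
  sorted[14] = sstrtuturupoqoppq$pqqs
  sorted[15] = strtuturupoqoppq$pqqss
  sorted[16] = trtuturupoqoppq$pqqsss
  sorted[17] = turupoqoppq$pqqssstrtu
  sorted[18] = tuturupoqoppq$pqqssstr
  sorted[19] = upoqoppq$pqqssstrtutur
  sorted[20] = urupoqoppq$pqqssstrtut
  sorted[21] = uturupoqoppq$pqqssstrt
sorted[20] = urupoqoppq$pqqssstrtut

Answer: urupoqoppq$pqqssstrtut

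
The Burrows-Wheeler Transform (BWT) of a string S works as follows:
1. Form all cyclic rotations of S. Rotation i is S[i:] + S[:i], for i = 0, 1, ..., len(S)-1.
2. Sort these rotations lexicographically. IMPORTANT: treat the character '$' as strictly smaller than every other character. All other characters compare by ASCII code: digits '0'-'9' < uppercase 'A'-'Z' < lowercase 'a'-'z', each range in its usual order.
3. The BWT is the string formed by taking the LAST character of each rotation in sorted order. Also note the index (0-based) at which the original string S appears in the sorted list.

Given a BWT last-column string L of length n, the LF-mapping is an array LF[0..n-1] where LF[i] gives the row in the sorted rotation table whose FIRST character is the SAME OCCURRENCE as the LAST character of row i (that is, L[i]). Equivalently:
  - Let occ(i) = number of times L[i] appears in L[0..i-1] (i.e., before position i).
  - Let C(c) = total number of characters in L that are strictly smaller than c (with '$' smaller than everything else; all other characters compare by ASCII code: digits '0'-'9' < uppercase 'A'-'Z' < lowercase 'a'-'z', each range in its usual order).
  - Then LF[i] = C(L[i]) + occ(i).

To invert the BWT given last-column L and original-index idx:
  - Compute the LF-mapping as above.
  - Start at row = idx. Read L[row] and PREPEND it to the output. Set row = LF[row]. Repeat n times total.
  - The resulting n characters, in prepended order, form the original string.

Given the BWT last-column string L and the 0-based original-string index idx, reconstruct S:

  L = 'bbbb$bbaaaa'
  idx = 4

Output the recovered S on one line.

Answer: abbabababb$

Derivation:
LF mapping: 5 6 7 8 0 9 10 1 2 3 4
Walk LF starting at row 4, prepending L[row]:
  step 1: row=4, L[4]='$', prepend. Next row=LF[4]=0
  step 2: row=0, L[0]='b', prepend. Next row=LF[0]=5
  step 3: row=5, L[5]='b', prepend. Next row=LF[5]=9
  step 4: row=9, L[9]='a', prepend. Next row=LF[9]=3
  step 5: row=3, L[3]='b', prepend. Next row=LF[3]=8
  step 6: row=8, L[8]='a', prepend. Next row=LF[8]=2
  step 7: row=2, L[2]='b', prepend. Next row=LF[2]=7
  step 8: row=7, L[7]='a', prepend. Next row=LF[7]=1
  step 9: row=1, L[1]='b', prepend. Next row=LF[1]=6
  step 10: row=6, L[6]='b', prepend. Next row=LF[6]=10
  step 11: row=10, L[10]='a', prepend. Next row=LF[10]=4
Reversed output: abbabababb$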